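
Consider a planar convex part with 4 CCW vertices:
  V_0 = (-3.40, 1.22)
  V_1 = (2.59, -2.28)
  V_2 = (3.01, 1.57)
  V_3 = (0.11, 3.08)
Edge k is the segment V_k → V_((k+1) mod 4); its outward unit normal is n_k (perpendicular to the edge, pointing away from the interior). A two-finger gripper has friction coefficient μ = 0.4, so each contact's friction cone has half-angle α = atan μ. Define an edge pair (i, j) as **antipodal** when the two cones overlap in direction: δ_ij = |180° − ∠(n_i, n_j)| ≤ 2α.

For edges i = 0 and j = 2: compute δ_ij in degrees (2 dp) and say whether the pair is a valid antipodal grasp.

δ = 2.79°, valid

α = atan 0.4 = 21.80°;  2α = 43.60°
edge 0: e_0 = (+5.99, -3.50);  n_0 = (-0.5045, -0.8634)
edge 2: e_2 = (-2.90, +1.51);  n_2 = (+0.4618, +0.8870)
∠(n_0, n_2) = 177.21°
δ = |180° − 177.21°| = 2.79°
2.79° ≤ 2α = 43.60°  →  valid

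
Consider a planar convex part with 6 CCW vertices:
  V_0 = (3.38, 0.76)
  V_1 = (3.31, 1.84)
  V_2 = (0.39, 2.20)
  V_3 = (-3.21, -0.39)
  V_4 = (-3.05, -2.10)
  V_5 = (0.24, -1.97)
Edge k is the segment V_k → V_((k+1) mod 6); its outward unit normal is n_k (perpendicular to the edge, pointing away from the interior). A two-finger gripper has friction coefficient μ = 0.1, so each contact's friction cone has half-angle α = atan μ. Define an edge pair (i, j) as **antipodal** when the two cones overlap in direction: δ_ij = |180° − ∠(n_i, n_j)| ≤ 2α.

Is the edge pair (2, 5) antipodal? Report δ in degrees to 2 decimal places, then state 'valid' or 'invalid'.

δ = 5.27°, valid

α = atan 0.1 = 5.71°;  2α = 11.42°
edge 2: e_2 = (-3.60, -2.59);  n_2 = (-0.5840, +0.8117)
edge 5: e_5 = (+3.14, +2.73);  n_5 = (+0.6561, -0.7547)
∠(n_2, n_5) = 174.73°
δ = |180° − 174.73°| = 5.27°
5.27° ≤ 2α = 11.42°  →  valid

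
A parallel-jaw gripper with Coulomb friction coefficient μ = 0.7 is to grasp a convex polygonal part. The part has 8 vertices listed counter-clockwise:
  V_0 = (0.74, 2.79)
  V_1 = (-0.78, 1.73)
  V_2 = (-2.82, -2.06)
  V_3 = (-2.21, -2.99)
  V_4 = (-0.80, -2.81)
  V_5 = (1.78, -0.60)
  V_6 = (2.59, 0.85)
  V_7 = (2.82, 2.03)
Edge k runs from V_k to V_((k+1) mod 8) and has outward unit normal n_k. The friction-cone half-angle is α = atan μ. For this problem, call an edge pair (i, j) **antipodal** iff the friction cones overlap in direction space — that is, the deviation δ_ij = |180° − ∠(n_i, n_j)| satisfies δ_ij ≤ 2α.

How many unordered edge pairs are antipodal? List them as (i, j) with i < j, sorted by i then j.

count = 13; pairs: (0,3), (0,4), (0,5), (0,6), (1,3), (1,4), (1,5), (1,6), (2,5), (2,6), (2,7), (3,7), (4,7)

α = atan 0.7 = 34.99°;  2α = 69.98°
n_0 = (-0.5720, +0.8202)
n_1 = (-0.8805, +0.4740)
n_2 = (-0.8362, -0.5485)
n_3 = (+0.1266, -0.9919)
n_4 = (+0.6505, -0.7595)
n_5 = (+0.8730, -0.4877)
n_6 = (+0.9815, -0.1913)
n_7 = (+0.3432, +0.9393)
  (0,1): δ = 153.18°  ·
  (0,2): δ = 91.63°  ·
  (0,3): δ = 27.62°  ✓
  (0,4): δ = 5.69°  ✓
  (0,5): δ = 25.92°  ✓
  (0,6): δ = 44.08°  ✓
  (0,7): δ = 125.04°  ·
  (1,2): δ = 118.45°  ·
  (1,3): δ = 54.43°  ✓
  (1,4): δ = 21.13°  ✓
  (1,5): δ = 0.90°  ✓
  (1,6): δ = 17.26°  ✓
  (1,7): δ = 98.22°  ·
  (2,3): δ = 115.99°  ·
  (2,4): δ = 82.68°  ·
  (2,5): δ = 62.45°  ✓
  (2,6): δ = 44.29°  ✓
  (2,7): δ = 36.67°  ✓
  (3,4): δ = 146.69°  ·
  (3,5): δ = 126.46°  ·
  (3,6): δ = 108.30°  ·
  (3,7): δ = 27.35°  ✓
  (4,5): δ = 159.77°  ·
  (4,6): δ = 141.61°  ·
  (4,7): δ = 60.65°  ✓
  (5,6): δ = 161.84°  ·
  (5,7): δ = 80.88°  ·
  (6,7): δ = 99.04°  ·
antipodal pairs: 13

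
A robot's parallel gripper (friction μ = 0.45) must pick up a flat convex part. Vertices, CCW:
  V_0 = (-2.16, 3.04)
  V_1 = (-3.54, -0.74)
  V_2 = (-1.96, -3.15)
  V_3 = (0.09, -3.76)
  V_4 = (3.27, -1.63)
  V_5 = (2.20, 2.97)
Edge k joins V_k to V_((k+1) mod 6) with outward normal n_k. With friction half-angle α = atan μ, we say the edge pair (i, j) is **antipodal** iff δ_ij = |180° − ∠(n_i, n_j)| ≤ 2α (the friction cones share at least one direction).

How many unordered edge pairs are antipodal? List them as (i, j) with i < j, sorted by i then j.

α = atan 0.45 = 24.23°;  2α = 48.46°
n_0 = (-0.9394, +0.3429)
n_1 = (-0.8363, -0.5483)
n_2 = (-0.2852, -0.9585)
n_3 = (+0.5565, -0.8308)
n_4 = (+0.9740, +0.2266)
n_5 = (+0.0161, +0.9999)
  (0,1): δ = 126.69°  ·
  (0,2): δ = 86.51°  ·
  (0,3): δ = 36.13°  ✓
  (0,4): δ = 33.15°  ✓
  (0,5): δ = 109.14°  ·
  (1,2): δ = 139.82°  ·
  (1,3): δ = 89.43°  ·
  (1,4): δ = 20.15°  ✓
  (1,5): δ = 55.83°  ·
  (2,3): δ = 129.61°  ·
  (2,4): δ = 60.33°  ·
  (2,5): δ = 15.65°  ✓
  (3,4): δ = 110.72°  ·
  (3,5): δ = 34.73°  ✓
  (4,5): δ = 104.01°  ·
antipodal pairs: 5

count = 5; pairs: (0,3), (0,4), (1,4), (2,5), (3,5)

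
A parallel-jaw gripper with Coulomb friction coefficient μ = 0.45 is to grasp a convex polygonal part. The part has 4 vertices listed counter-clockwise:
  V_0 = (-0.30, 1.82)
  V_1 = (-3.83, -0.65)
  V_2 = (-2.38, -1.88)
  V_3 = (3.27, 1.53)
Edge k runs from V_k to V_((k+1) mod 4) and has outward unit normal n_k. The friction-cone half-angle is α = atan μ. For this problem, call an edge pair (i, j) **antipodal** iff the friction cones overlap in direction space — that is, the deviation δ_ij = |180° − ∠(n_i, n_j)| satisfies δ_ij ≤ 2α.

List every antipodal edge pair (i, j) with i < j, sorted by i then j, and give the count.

count = 3; pairs: (0,2), (1,3), (2,3)

α = atan 0.45 = 24.23°;  2α = 48.46°
n_0 = (-0.5733, +0.8193)
n_1 = (-0.6469, -0.7626)
n_2 = (+0.5167, -0.8562)
n_3 = (+0.0810, +0.9967)
  (0,1): δ = 75.29°  ·
  (0,2): δ = 3.87°  ✓
  (0,3): δ = 140.37°  ·
  (1,2): δ = 108.58°  ·
  (1,3): δ = 35.66°  ✓
  (2,3): δ = 35.76°  ✓
antipodal pairs: 3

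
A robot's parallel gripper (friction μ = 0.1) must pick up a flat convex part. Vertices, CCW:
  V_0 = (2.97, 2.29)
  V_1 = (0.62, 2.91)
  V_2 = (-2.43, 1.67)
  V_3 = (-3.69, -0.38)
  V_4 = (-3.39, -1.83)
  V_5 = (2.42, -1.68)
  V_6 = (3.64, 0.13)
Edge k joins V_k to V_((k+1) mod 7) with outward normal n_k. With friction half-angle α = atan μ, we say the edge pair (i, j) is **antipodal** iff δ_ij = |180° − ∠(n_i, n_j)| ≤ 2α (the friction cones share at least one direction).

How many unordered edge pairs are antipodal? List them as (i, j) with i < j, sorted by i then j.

α = atan 0.1 = 5.71°;  2α = 11.42°
n_0 = (+0.2551, +0.9669)
n_1 = (-0.3766, +0.9264)
n_2 = (-0.8519, +0.5236)
n_3 = (-0.9793, -0.2026)
n_4 = (+0.0258, -0.9997)
n_5 = (+0.8292, -0.5589)
n_6 = (+0.9551, +0.2963)
  (0,1): δ = 143.10°  ·
  (0,2): δ = 106.80°  ·
  (0,3): δ = 63.53°  ·
  (0,4): δ = 16.26°  ·
  (0,5): δ = 70.80°  ·
  (0,6): δ = 122.01°  ·
  (1,2): δ = 143.70°  ·
  (1,3): δ = 100.44°  ·
  (1,4): δ = 20.65°  ·
  (1,5): δ = 33.89°  ·
  (1,6): δ = 85.11°  ·
  (2,3): δ = 136.73°  ·
  (2,4): δ = 56.94°  ·
  (2,5): δ = 2.40°  ✓
  (2,6): δ = 48.81°  ·
  (3,4): δ = 100.21°  ·
  (3,5): δ = 45.67°  ·
  (3,6): δ = 5.54°  ✓
  (4,5): δ = 125.46°  ·
  (4,6): δ = 74.25°  ·
  (5,6): δ = 128.79°  ·
antipodal pairs: 2

count = 2; pairs: (2,5), (3,6)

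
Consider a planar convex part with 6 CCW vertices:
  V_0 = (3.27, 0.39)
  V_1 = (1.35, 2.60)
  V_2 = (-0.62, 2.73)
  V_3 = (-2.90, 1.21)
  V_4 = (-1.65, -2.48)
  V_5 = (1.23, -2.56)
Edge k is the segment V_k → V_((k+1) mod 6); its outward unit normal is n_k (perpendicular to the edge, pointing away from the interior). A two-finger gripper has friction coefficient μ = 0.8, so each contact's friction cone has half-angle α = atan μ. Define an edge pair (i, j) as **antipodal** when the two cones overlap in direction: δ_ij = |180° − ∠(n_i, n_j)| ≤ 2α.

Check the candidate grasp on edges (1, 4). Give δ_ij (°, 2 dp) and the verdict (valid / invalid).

δ = 2.18°, valid

α = atan 0.8 = 38.66°;  2α = 77.32°
edge 1: e_1 = (-1.97, +0.13);  n_1 = (+0.0658, +0.9978)
edge 4: e_4 = (+2.88, -0.08);  n_4 = (-0.0278, -0.9996)
∠(n_1, n_4) = 177.82°
δ = |180° − 177.82°| = 2.18°
2.18° ≤ 2α = 77.32°  →  valid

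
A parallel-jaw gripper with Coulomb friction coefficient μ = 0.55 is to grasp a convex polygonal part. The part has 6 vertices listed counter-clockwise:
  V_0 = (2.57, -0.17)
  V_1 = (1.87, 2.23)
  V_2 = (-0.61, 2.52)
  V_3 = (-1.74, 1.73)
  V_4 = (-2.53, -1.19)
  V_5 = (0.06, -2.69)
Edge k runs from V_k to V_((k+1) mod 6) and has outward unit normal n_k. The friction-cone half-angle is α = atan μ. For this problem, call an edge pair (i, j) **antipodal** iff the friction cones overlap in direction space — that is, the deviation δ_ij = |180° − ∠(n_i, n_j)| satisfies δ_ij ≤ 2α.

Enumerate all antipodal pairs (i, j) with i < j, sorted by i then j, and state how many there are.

α = atan 0.55 = 28.81°;  2α = 57.62°
n_0 = (+0.9600, +0.2800)
n_1 = (+0.1161, +0.9932)
n_2 = (-0.5730, +0.8196)
n_3 = (-0.9653, +0.2612)
n_4 = (-0.5012, -0.8654)
n_5 = (+0.7085, -0.7057)
  (0,1): δ = 112.93°  ·
  (0,2): δ = 71.30°  ·
  (0,3): δ = 31.40°  ✓
  (0,4): δ = 43.66°  ✓
  (0,5): δ = 118.85°  ·
  (1,2): δ = 138.37°  ·
  (1,3): δ = 98.47°  ·
  (1,4): δ = 23.41°  ✓
  (1,5): δ = 51.78°  ✓
  (2,3): δ = 140.10°  ·
  (2,4): δ = 65.04°  ·
  (2,5): δ = 10.16°  ✓
  (3,4): δ = 104.94°  ·
  (3,5): δ = 29.75°  ✓
  (4,5): δ = 104.81°  ·
antipodal pairs: 6

count = 6; pairs: (0,3), (0,4), (1,4), (1,5), (2,5), (3,5)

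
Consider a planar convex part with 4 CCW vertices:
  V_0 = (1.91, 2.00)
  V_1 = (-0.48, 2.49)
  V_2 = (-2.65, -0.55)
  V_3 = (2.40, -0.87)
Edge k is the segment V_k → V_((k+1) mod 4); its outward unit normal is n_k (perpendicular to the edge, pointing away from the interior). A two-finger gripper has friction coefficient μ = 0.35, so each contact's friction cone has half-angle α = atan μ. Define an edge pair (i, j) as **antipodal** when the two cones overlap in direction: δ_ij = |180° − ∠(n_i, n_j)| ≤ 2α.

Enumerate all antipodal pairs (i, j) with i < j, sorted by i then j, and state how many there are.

α = atan 0.35 = 19.29°;  2α = 38.58°
n_0 = (+0.2008, +0.9796)
n_1 = (-0.8139, +0.5810)
n_2 = (-0.0632, -0.9980)
n_3 = (+0.9857, +0.1683)
  (0,1): δ = 113.93°  ·
  (0,2): δ = 7.96°  ✓
  (0,3): δ = 111.28°  ·
  (1,2): δ = 58.11°  ·
  (1,3): δ = 45.21°  ·
  (2,3): δ = 76.69°  ·
antipodal pairs: 1

count = 1; pairs: (0,2)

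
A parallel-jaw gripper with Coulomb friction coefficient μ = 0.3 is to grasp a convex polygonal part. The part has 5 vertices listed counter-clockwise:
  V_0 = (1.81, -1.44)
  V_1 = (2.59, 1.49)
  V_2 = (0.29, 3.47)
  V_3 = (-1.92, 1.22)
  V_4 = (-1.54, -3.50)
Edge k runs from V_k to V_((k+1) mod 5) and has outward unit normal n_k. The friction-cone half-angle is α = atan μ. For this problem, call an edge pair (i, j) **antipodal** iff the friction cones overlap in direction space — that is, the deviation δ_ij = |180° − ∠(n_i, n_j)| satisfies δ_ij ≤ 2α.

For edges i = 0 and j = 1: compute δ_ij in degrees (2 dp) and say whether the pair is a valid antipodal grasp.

α = atan 0.3 = 16.70°;  2α = 33.40°
edge 0: e_0 = (+0.78, +2.93);  n_0 = (+0.9663, -0.2573)
edge 1: e_1 = (-2.30, +1.98);  n_1 = (+0.6524, +0.7579)
∠(n_0, n_1) = 64.18°
δ = |180° − 64.18°| = 115.82°
115.82° > 2α = 33.40°  →  invalid

δ = 115.82°, invalid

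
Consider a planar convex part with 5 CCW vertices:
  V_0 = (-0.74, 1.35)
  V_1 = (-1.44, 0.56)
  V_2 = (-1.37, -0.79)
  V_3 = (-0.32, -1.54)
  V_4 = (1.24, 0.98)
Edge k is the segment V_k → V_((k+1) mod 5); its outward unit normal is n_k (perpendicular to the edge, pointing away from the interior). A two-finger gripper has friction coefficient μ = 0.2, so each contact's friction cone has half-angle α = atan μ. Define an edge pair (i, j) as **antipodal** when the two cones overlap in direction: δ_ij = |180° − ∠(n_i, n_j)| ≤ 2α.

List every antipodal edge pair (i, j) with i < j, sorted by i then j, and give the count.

α = atan 0.2 = 11.31°;  2α = 22.62°
n_0 = (-0.7485, +0.6632)
n_1 = (-0.9987, -0.0518)
n_2 = (-0.5812, -0.8137)
n_3 = (+0.8503, -0.5264)
n_4 = (+0.1837, +0.9830)
  (0,1): δ = 135.49°  ·
  (0,2): δ = 83.99°  ·
  (0,3): δ = 9.78°  ✓
  (0,4): δ = 120.96°  ·
  (1,2): δ = 128.51°  ·
  (1,3): δ = 34.73°  ·
  (1,4): δ = 76.45°  ·
  (2,3): δ = 86.22°  ·
  (2,4): δ = 24.95°  ·
  (3,4): δ = 68.83°  ·
antipodal pairs: 1

count = 1; pairs: (0,3)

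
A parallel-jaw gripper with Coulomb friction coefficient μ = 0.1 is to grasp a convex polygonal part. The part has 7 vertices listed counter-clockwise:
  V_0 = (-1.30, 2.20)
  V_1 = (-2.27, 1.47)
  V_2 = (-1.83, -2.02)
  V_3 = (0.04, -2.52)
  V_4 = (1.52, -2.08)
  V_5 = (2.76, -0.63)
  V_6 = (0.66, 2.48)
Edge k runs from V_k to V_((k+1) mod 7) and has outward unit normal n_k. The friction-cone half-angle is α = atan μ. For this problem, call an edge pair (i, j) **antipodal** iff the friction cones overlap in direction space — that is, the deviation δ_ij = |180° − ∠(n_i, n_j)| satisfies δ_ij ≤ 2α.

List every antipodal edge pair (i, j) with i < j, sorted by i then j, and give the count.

α = atan 0.1 = 5.71°;  2α = 11.42°
n_0 = (-0.6013, +0.7990)
n_1 = (-0.9921, -0.1251)
n_2 = (-0.2583, -0.9661)
n_3 = (+0.2850, -0.9585)
n_4 = (+0.7600, -0.6499)
n_5 = (+0.8288, +0.5596)
n_6 = (-0.1414, +0.9899)
  (0,1): δ = 119.78°  ·
  (0,2): δ = 51.93°  ·
  (0,3): δ = 20.41°  ·
  (0,4): δ = 12.50°  ·
  (0,5): δ = 87.06°  ·
  (0,6): δ = 151.17°  ·
  (1,2): δ = 112.16°  ·
  (1,3): δ = 80.63°  ·
  (1,4): δ = 47.72°  ·
  (1,5): δ = 26.84°  ·
  (1,6): δ = 90.94°  ·
  (2,3): δ = 148.47°  ·
  (2,4): δ = 115.57°  ·
  (2,5): δ = 41.00°  ·
  (2,6): δ = 23.10°  ·
  (3,4): δ = 147.09°  ·
  (3,5): δ = 72.53°  ·
  (3,6): δ = 8.43°  ✓
  (4,5): δ = 105.44°  ·
  (4,6): δ = 41.33°  ·
  (5,6): δ = 115.90°  ·
antipodal pairs: 1

count = 1; pairs: (3,6)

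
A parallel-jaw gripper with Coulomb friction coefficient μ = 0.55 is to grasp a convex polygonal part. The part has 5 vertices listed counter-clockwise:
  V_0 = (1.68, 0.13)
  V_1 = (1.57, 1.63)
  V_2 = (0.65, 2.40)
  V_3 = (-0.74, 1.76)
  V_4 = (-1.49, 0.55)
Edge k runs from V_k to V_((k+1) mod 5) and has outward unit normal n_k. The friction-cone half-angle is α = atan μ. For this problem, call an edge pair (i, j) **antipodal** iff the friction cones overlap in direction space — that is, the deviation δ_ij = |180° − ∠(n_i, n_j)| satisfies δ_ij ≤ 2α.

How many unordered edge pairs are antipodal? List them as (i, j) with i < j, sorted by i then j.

count = 3; pairs: (0,3), (1,4), (2,4)

α = atan 0.55 = 28.81°;  2α = 57.62°
n_0 = (+0.9973, +0.0731)
n_1 = (+0.6418, +0.7669)
n_2 = (-0.4182, +0.9083)
n_3 = (-0.8500, +0.5268)
n_4 = (-0.1313, -0.9913)
  (0,1): δ = 134.12°  ·
  (0,2): δ = 69.47°  ·
  (0,3): δ = 35.99°  ✓
  (0,4): δ = 78.26°  ·
  (1,2): δ = 115.35°  ·
  (1,3): δ = 81.86°  ·
  (1,4): δ = 32.38°  ✓
  (2,3): δ = 146.51°  ·
  (2,4): δ = 32.27°  ✓
  (3,4): δ = 65.76°  ·
antipodal pairs: 3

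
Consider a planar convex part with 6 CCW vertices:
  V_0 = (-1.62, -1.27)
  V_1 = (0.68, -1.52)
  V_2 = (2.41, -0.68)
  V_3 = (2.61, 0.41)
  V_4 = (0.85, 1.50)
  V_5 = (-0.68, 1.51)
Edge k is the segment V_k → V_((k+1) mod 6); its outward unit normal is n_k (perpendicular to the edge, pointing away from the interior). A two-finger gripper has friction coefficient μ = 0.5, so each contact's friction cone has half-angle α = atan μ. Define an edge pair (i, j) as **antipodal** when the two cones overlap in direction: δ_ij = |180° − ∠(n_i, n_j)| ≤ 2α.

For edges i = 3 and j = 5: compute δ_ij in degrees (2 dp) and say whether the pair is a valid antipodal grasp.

δ = 76.91°, invalid

α = atan 0.5 = 26.57°;  2α = 53.13°
edge 3: e_3 = (-1.76, +1.09);  n_3 = (+0.5265, +0.8502)
edge 5: e_5 = (-0.94, -2.78);  n_5 = (-0.9473, +0.3203)
∠(n_3, n_5) = 103.09°
δ = |180° − 103.09°| = 76.91°
76.91° > 2α = 53.13°  →  invalid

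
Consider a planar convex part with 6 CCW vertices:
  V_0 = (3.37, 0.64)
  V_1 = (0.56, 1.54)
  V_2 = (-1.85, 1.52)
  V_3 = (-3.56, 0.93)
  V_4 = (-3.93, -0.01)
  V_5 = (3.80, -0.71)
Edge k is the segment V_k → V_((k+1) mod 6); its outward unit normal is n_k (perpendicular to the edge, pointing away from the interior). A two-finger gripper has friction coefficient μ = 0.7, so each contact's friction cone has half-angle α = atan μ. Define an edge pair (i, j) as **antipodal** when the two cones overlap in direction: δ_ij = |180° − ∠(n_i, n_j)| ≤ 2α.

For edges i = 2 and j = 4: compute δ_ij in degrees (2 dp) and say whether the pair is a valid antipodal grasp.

δ = 24.21°, valid

α = atan 0.7 = 34.99°;  2α = 69.98°
edge 2: e_2 = (-1.71, -0.59);  n_2 = (-0.3262, +0.9453)
edge 4: e_4 = (+7.73, -0.70);  n_4 = (-0.0902, -0.9959)
∠(n_2, n_4) = 155.79°
δ = |180° − 155.79°| = 24.21°
24.21° ≤ 2α = 69.98°  →  valid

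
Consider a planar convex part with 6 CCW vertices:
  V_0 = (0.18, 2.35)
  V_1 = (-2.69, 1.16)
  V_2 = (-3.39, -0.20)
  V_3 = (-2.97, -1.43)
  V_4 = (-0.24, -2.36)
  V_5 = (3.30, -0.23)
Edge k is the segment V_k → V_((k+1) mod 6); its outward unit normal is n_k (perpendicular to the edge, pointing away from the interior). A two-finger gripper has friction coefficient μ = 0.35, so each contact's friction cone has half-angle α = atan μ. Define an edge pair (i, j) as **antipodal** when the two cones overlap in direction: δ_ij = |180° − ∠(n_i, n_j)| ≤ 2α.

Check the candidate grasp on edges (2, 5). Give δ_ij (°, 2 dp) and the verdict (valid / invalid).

δ = 31.56°, valid

α = atan 0.35 = 19.29°;  2α = 38.58°
edge 2: e_2 = (+0.42, -1.23);  n_2 = (-0.9463, -0.3231)
edge 5: e_5 = (-3.12, +2.58);  n_5 = (+0.6373, +0.7706)
∠(n_2, n_5) = 148.44°
δ = |180° − 148.44°| = 31.56°
31.56° ≤ 2α = 38.58°  →  valid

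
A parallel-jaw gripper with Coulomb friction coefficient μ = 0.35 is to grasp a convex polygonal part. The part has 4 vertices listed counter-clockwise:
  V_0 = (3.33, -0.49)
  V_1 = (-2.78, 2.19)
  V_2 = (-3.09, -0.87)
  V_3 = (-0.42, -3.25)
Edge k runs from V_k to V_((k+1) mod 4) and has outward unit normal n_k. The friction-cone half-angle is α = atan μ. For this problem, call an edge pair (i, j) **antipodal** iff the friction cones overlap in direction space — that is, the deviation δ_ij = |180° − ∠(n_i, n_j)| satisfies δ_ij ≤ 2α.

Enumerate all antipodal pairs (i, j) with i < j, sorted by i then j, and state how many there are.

α = atan 0.35 = 19.29°;  2α = 38.58°
n_0 = (+0.4017, +0.9158)
n_1 = (-0.9949, +0.1008)
n_2 = (-0.6654, -0.7465)
n_3 = (+0.5928, -0.8054)
  (0,1): δ = 72.10°  ·
  (0,2): δ = 18.03°  ✓
  (0,3): δ = 60.04°  ·
  (1,2): δ = 125.93°  ·
  (1,3): δ = 47.86°  ·
  (2,3): δ = 101.93°  ·
antipodal pairs: 1

count = 1; pairs: (0,2)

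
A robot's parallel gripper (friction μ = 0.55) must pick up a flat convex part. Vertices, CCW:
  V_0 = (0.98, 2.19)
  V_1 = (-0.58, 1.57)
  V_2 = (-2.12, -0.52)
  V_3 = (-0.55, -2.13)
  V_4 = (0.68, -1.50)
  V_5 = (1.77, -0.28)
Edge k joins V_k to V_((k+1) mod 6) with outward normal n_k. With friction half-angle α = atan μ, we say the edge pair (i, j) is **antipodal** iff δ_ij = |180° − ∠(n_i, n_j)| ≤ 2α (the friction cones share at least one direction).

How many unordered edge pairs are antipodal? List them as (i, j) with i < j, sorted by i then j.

count = 6; pairs: (0,3), (0,4), (1,3), (1,4), (1,5), (2,5)

α = atan 0.55 = 28.81°;  2α = 57.62°
n_0 = (-0.3693, +0.9293)
n_1 = (-0.8051, +0.5932)
n_2 = (-0.7159, -0.6982)
n_3 = (+0.4559, -0.8900)
n_4 = (+0.7457, -0.6663)
n_5 = (+0.9525, +0.3046)
  (0,1): δ = 148.06°  ·
  (0,2): δ = 67.40°  ·
  (0,3): δ = 5.45°  ✓
  (0,4): δ = 26.55°  ✓
  (0,5): δ = 86.06°  ·
  (1,2): δ = 99.34°  ·
  (1,3): δ = 26.49°  ✓
  (1,4): δ = 5.39°  ✓
  (1,5): δ = 54.12°  ✓
  (2,3): δ = 107.16°  ·
  (2,4): δ = 86.06°  ·
  (2,5): δ = 26.54°  ✓
  (3,4): δ = 158.90°  ·
  (3,5): δ = 99.39°  ·
  (4,5): δ = 120.48°  ·
antipodal pairs: 6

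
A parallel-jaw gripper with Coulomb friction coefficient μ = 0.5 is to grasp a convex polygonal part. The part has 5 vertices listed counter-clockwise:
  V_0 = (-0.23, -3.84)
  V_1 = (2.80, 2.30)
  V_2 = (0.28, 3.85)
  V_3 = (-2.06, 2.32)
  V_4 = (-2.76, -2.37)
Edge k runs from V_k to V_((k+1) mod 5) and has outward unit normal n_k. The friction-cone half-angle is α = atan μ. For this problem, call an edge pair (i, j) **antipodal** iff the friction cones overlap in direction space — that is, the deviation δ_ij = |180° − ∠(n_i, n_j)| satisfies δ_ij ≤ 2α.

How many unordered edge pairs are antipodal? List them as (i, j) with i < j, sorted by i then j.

α = atan 0.5 = 26.57°;  2α = 53.13°
n_0 = (+0.8968, -0.4425)
n_1 = (+0.5239, +0.8518)
n_2 = (-0.5472, +0.8370)
n_3 = (-0.9890, +0.1476)
n_4 = (-0.5024, -0.8646)
  (0,1): δ = 95.33°  ·
  (0,2): δ = 30.56°  ✓
  (0,3): δ = 17.78°  ✓
  (0,4): δ = 86.11°  ·
  (1,2): δ = 115.23°  ·
  (1,3): δ = 66.89°  ·
  (1,4): δ = 1.44°  ✓
  (2,3): δ = 131.67°  ·
  (2,4): δ = 63.34°  ·
  (3,4): δ = 111.67°  ·
antipodal pairs: 3

count = 3; pairs: (0,2), (0,3), (1,4)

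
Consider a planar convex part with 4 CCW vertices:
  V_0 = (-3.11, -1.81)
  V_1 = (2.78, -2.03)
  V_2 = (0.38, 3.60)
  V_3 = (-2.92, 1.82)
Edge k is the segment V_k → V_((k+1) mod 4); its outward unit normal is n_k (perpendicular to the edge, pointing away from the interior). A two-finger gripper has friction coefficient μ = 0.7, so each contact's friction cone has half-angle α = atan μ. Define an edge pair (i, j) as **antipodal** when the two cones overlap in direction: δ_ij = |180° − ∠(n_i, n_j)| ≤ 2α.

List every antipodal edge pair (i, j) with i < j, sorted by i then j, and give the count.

count = 3; pairs: (0,1), (0,2), (1,3)

α = atan 0.7 = 34.99°;  2α = 69.98°
n_0 = (-0.0373, -0.9993)
n_1 = (+0.9199, +0.3921)
n_2 = (-0.4747, +0.8801)
n_3 = (-0.9986, +0.0523)
  (0,1): δ = 64.77°  ✓
  (0,2): δ = 30.48°  ✓
  (0,3): δ = 89.14°  ·
  (1,2): δ = 84.75°  ·
  (1,3): δ = 26.08°  ✓
  (2,3): δ = 121.34°  ·
antipodal pairs: 3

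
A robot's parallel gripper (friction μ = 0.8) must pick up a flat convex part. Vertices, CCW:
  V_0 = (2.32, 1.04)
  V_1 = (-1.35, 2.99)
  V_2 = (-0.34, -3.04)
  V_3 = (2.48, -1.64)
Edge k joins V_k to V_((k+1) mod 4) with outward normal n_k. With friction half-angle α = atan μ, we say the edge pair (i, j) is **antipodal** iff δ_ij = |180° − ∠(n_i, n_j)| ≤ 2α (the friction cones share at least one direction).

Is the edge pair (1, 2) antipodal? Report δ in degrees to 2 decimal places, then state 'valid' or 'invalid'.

δ = 73.11°, valid

α = atan 0.8 = 38.66°;  2α = 77.32°
edge 1: e_1 = (+1.01, -6.03);  n_1 = (-0.9863, -0.1652)
edge 2: e_2 = (+2.82, +1.40);  n_2 = (+0.4447, -0.8957)
∠(n_1, n_2) = 106.89°
δ = |180° − 106.89°| = 73.11°
73.11° ≤ 2α = 77.32°  →  valid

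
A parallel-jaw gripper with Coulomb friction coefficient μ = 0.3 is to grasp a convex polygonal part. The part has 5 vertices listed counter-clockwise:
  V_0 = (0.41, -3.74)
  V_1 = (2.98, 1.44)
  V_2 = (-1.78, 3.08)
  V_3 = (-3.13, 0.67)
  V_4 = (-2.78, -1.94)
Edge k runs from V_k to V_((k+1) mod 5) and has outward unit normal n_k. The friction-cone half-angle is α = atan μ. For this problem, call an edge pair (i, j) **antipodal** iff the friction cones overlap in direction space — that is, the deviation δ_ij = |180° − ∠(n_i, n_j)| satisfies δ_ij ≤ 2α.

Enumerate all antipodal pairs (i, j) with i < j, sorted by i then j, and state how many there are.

α = atan 0.3 = 16.70°;  2α = 33.40°
n_0 = (+0.8958, -0.4444)
n_1 = (+0.3257, +0.9455)
n_2 = (-0.8724, +0.4887)
n_3 = (-0.9911, -0.1329)
n_4 = (-0.4914, -0.8709)
  (0,1): δ = 82.62°  ·
  (0,2): δ = 2.87°  ✓
  (0,3): δ = 34.03°  ·
  (0,4): δ = 86.95°  ·
  (1,2): δ = 100.25°  ·
  (1,3): δ = 63.35°  ·
  (1,4): δ = 10.42°  ✓
  (2,3): δ = 143.11°  ·
  (2,4): δ = 90.18°  ·
  (3,4): δ = 127.07°  ·
antipodal pairs: 2

count = 2; pairs: (0,2), (1,4)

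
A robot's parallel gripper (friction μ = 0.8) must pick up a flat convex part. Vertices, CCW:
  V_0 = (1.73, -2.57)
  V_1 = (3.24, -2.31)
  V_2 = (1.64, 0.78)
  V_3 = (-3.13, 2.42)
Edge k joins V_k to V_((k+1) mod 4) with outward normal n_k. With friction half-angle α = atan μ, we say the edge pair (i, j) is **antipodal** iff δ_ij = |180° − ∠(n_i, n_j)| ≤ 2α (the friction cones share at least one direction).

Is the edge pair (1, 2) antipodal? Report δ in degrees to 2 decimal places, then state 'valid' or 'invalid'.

δ = 136.35°, invalid

α = atan 0.8 = 38.66°;  2α = 77.32°
edge 1: e_1 = (-1.60, +3.09);  n_1 = (+0.8880, +0.4598)
edge 2: e_2 = (-4.77, +1.64);  n_2 = (+0.3251, +0.9457)
∠(n_1, n_2) = 43.65°
δ = |180° − 43.65°| = 136.35°
136.35° > 2α = 77.32°  →  invalid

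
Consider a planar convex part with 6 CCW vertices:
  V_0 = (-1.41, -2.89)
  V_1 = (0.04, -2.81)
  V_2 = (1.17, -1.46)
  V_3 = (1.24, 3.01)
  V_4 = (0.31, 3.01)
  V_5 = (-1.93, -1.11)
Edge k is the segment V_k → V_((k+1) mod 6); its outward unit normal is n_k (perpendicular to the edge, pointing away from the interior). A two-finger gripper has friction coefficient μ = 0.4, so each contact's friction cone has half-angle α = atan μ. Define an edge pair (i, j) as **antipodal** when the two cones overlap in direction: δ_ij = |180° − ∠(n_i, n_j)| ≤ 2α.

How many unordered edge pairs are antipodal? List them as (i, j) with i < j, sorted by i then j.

α = atan 0.4 = 21.80°;  2α = 43.60°
n_0 = (+0.0551, -0.9985)
n_1 = (+0.7668, -0.6419)
n_2 = (+0.9999, -0.0157)
n_3 = (+0.0000, +1.0000)
n_4 = (-0.8785, +0.4777)
n_5 = (-0.9599, -0.2804)
  (0,1): δ = 133.09°  ·
  (0,2): δ = 94.06°  ·
  (0,3): δ = 3.16°  ✓
  (0,4): δ = 58.31°  ·
  (0,5): δ = 103.13°  ·
  (1,2): δ = 140.97°  ·
  (1,3): δ = 50.07°  ·
  (1,4): δ = 11.40°  ✓
  (1,5): δ = 56.22°  ·
  (2,3): δ = 89.10°  ·
  (2,4): δ = 27.64°  ✓
  (2,5): δ = 17.18°  ✓
  (3,4): δ = 118.53°  ·
  (3,5): δ = 73.72°  ·
  (4,5): δ = 135.18°  ·
antipodal pairs: 4

count = 4; pairs: (0,3), (1,4), (2,4), (2,5)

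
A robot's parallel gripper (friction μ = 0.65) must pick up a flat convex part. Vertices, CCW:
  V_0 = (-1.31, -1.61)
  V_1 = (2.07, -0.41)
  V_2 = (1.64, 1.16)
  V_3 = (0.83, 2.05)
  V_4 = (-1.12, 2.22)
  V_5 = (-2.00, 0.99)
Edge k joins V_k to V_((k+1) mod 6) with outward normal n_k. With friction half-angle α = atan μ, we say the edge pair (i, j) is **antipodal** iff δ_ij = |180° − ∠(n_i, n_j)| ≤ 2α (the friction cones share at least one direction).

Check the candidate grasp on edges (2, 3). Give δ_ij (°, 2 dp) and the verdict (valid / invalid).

α = atan 0.65 = 33.02°;  2α = 66.05°
edge 2: e_2 = (-0.81, +0.89);  n_2 = (+0.7396, +0.6731)
edge 3: e_3 = (-1.95, +0.17);  n_3 = (+0.0869, +0.9962)
∠(n_2, n_3) = 42.71°
δ = |180° − 42.71°| = 137.29°
137.29° > 2α = 66.05°  →  invalid

δ = 137.29°, invalid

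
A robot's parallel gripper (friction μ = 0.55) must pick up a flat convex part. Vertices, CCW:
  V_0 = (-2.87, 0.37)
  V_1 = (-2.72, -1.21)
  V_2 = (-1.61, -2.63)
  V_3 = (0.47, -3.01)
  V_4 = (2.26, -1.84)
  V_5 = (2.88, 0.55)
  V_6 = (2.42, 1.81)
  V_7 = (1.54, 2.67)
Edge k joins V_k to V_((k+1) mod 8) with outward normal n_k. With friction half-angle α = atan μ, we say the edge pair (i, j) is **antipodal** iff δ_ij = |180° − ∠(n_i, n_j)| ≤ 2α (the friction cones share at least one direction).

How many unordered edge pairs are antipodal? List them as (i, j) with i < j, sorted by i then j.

count = 10; pairs: (0,4), (0,5), (0,6), (1,4), (1,5), (1,6), (2,6), (2,7), (3,7), (4,7)

α = atan 0.55 = 28.81°;  2α = 57.62°
n_0 = (-0.9955, -0.0945)
n_1 = (-0.7879, -0.6159)
n_2 = (-0.1797, -0.9837)
n_3 = (+0.5471, -0.8371)
n_4 = (+0.9680, -0.2511)
n_5 = (+0.9394, +0.3429)
n_6 = (+0.6989, +0.7152)
n_7 = (-0.4624, +0.8867)
  (0,1): δ = 147.41°  ·
  (0,2): δ = 105.78°  ·
  (0,3): δ = 62.25°  ·
  (0,4): δ = 19.97°  ✓
  (0,5): δ = 14.63°  ✓
  (0,6): δ = 40.24°  ✓
  (0,7): δ = 112.12°  ·
  (1,2): δ = 138.37°  ·
  (1,3): δ = 94.84°  ·
  (1,4): δ = 52.56°  ✓
  (1,5): δ = 17.96°  ✓
  (1,6): δ = 7.64°  ✓
  (1,7): δ = 79.53°  ·
  (2,3): δ = 136.48°  ·
  (2,4): δ = 94.19°  ·
  (2,5): δ = 59.59°  ·
  (2,6): δ = 33.99°  ✓
  (2,7): δ = 37.90°  ✓
  (3,4): δ = 137.71°  ·
  (3,5): δ = 103.11°  ·
  (3,6): δ = 77.51°  ·
  (3,7): δ = 5.63°  ✓
  (4,5): δ = 145.40°  ·
  (4,6): δ = 119.80°  ·
  (4,7): δ = 47.91°  ✓
  (5,6): δ = 154.40°  ·
  (5,7): δ = 82.51°  ·
  (6,7): δ = 108.11°  ·
antipodal pairs: 10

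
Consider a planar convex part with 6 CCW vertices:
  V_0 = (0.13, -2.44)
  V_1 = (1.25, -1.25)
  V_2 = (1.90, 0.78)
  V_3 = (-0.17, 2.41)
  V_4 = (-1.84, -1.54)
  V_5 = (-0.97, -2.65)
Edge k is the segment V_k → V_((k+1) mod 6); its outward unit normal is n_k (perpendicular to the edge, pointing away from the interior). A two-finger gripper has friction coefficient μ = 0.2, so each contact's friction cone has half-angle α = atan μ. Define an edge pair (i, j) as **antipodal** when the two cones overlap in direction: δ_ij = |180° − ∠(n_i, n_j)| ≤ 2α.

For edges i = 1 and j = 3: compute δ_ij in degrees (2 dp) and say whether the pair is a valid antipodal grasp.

δ = 5.16°, valid

α = atan 0.2 = 11.31°;  2α = 22.62°
edge 1: e_1 = (+0.65, +2.03);  n_1 = (+0.9524, -0.3049)
edge 3: e_3 = (-1.67, -3.95);  n_3 = (-0.9211, +0.3894)
∠(n_1, n_3) = 174.84°
δ = |180° − 174.84°| = 5.16°
5.16° ≤ 2α = 22.62°  →  valid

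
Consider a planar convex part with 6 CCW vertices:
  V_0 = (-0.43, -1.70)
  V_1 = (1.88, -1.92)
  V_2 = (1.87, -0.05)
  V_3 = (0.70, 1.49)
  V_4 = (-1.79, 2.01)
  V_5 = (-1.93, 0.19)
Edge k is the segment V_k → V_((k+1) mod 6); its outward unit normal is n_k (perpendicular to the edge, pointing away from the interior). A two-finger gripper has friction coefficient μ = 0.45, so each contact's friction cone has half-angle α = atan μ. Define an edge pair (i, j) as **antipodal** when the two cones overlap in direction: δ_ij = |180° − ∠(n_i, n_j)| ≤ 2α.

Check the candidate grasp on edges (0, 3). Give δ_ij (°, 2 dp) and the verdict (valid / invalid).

α = atan 0.45 = 24.23°;  2α = 48.46°
edge 0: e_0 = (+2.31, -0.22);  n_0 = (-0.0948, -0.9955)
edge 3: e_3 = (-2.49, +0.52);  n_3 = (+0.2044, +0.9789)
∠(n_0, n_3) = 173.64°
δ = |180° − 173.64°| = 6.36°
6.36° ≤ 2α = 48.46°  →  valid

δ = 6.36°, valid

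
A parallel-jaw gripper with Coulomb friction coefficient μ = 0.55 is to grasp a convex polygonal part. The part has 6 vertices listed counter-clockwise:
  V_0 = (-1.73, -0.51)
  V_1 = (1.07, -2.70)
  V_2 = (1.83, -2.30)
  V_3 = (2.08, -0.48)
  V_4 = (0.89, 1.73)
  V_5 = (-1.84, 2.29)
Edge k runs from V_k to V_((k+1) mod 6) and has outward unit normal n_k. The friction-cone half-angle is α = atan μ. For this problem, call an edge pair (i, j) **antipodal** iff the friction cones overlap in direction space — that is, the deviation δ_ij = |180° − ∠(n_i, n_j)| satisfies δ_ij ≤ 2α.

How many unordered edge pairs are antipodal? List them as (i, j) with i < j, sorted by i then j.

count = 5; pairs: (0,3), (0,4), (1,4), (2,5), (3,5)

α = atan 0.55 = 28.81°;  2α = 57.62°
n_0 = (-0.6161, -0.7877)
n_1 = (+0.4657, -0.8849)
n_2 = (+0.9907, -0.1361)
n_3 = (+0.8805, +0.4741)
n_4 = (+0.2009, +0.9796)
n_5 = (-0.9992, -0.0393)
  (0,1): δ = 114.21°  ·
  (0,2): δ = 59.79°  ·
  (0,3): δ = 23.67°  ✓
  (0,4): δ = 26.44°  ✓
  (0,5): δ = 130.28°  ·
  (1,2): δ = 125.58°  ·
  (1,3): δ = 89.46°  ·
  (1,4): δ = 39.35°  ✓
  (1,5): δ = 64.49°  ·
  (2,3): δ = 143.88°  ·
  (2,4): δ = 93.77°  ·
  (2,5): δ = 10.07°  ✓
  (3,4): δ = 129.89°  ·
  (3,5): δ = 26.05°  ✓
  (4,5): δ = 76.16°  ·
antipodal pairs: 5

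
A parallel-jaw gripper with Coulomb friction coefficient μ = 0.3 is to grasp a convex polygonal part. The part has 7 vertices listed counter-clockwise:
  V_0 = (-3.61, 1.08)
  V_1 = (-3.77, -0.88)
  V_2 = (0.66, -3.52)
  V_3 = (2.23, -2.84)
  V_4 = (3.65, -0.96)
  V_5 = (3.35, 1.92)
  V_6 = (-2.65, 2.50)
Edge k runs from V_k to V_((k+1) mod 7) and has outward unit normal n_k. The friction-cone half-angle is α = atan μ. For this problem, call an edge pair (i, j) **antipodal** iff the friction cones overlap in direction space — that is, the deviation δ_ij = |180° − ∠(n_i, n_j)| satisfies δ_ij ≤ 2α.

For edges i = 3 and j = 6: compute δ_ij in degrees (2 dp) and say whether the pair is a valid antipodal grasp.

δ = 3.00°, valid

α = atan 0.3 = 16.70°;  2α = 33.40°
edge 3: e_3 = (+1.42, +1.88);  n_3 = (+0.7980, -0.6027)
edge 6: e_6 = (-0.96, -1.42);  n_6 = (-0.8284, +0.5601)
∠(n_3, n_6) = 177.00°
δ = |180° − 177.00°| = 3.00°
3.00° ≤ 2α = 33.40°  →  valid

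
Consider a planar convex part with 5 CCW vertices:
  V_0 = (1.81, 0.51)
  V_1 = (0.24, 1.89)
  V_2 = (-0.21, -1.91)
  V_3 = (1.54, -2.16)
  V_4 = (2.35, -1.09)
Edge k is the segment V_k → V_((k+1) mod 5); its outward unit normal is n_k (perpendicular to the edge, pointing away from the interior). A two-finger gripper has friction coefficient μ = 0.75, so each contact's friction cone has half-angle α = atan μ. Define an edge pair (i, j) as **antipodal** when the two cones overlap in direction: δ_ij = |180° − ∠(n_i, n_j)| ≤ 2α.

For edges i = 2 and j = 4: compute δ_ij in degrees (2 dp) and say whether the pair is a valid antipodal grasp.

α = atan 0.75 = 36.87°;  2α = 73.74°
edge 2: e_2 = (+1.75, -0.25);  n_2 = (-0.1414, -0.9899)
edge 4: e_4 = (-0.54, +1.60);  n_4 = (+0.9475, +0.3198)
∠(n_2, n_4) = 116.78°
δ = |180° − 116.78°| = 63.22°
63.22° ≤ 2α = 73.74°  →  valid

δ = 63.22°, valid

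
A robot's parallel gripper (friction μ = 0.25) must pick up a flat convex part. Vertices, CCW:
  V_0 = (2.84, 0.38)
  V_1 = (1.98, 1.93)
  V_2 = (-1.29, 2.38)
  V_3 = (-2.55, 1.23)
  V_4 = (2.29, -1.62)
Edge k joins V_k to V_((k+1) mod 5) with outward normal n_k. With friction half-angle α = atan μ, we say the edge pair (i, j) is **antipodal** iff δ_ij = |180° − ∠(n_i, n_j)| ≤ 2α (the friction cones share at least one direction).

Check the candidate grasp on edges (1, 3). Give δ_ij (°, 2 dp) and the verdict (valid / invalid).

α = atan 0.25 = 14.04°;  2α = 28.07°
edge 1: e_1 = (-3.27, +0.45);  n_1 = (+0.1363, +0.9907)
edge 3: e_3 = (+4.84, -2.85);  n_3 = (-0.5074, -0.8617)
∠(n_1, n_3) = 157.34°
δ = |180° − 157.34°| = 22.66°
22.66° ≤ 2α = 28.07°  →  valid

δ = 22.66°, valid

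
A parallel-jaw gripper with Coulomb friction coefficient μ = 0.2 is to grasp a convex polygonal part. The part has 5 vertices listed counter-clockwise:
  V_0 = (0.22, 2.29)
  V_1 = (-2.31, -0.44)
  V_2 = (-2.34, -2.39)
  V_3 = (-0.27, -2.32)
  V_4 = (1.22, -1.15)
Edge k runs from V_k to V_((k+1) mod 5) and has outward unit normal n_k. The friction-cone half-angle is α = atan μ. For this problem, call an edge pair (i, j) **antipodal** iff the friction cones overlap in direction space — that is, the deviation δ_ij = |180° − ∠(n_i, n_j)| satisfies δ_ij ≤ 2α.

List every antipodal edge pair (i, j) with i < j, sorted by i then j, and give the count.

α = atan 0.2 = 11.31°;  2α = 22.62°
n_0 = (-0.7335, +0.6797)
n_1 = (-0.9999, +0.0154)
n_2 = (+0.0338, -0.9994)
n_3 = (+0.6176, -0.7865)
n_4 = (+0.9602, +0.2791)
  (0,1): δ = 138.06°  ·
  (0,2): δ = 45.24°  ·
  (0,3): δ = 9.04°  ✓
  (0,4): δ = 59.03°  ·
  (1,2): δ = 87.18°  ·
  (1,3): δ = 50.98°  ·
  (1,4): δ = 17.09°  ✓
  (2,3): δ = 143.80°  ·
  (2,4): δ = 75.73°  ·
  (3,4): δ = 111.93°  ·
antipodal pairs: 2

count = 2; pairs: (0,3), (1,4)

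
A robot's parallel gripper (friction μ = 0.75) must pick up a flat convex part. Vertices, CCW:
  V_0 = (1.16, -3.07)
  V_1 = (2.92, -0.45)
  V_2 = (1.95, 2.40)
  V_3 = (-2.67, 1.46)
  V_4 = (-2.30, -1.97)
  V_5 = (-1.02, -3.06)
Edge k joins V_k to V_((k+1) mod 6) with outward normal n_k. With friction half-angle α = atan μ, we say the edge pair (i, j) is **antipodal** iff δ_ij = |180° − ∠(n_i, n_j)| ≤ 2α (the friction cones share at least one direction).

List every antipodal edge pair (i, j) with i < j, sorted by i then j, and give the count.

α = atan 0.75 = 36.87°;  2α = 73.74°
n_0 = (+0.8301, -0.5576)
n_1 = (+0.9467, +0.3222)
n_2 = (-0.1994, +0.9799)
n_3 = (-0.9942, -0.1072)
n_4 = (-0.6483, -0.7614)
n_5 = (-0.0046, -1.0000)
  (0,1): δ = 127.31°  ·
  (0,2): δ = 44.61°  ✓
  (0,3): δ = 40.05°  ✓
  (0,4): δ = 83.47°  ·
  (0,5): δ = 123.63°  ·
  (1,2): δ = 97.30°  ·
  (1,3): δ = 12.64°  ✓
  (1,4): δ = 30.79°  ✓
  (1,5): δ = 70.94°  ✓
  (2,3): δ = 95.34°  ·
  (2,4): δ = 51.92°  ✓
  (2,5): δ = 11.76°  ✓
  (3,4): δ = 136.57°  ·
  (3,5): δ = 96.42°  ·
  (4,5): δ = 139.85°  ·
antipodal pairs: 7

count = 7; pairs: (0,2), (0,3), (1,3), (1,4), (1,5), (2,4), (2,5)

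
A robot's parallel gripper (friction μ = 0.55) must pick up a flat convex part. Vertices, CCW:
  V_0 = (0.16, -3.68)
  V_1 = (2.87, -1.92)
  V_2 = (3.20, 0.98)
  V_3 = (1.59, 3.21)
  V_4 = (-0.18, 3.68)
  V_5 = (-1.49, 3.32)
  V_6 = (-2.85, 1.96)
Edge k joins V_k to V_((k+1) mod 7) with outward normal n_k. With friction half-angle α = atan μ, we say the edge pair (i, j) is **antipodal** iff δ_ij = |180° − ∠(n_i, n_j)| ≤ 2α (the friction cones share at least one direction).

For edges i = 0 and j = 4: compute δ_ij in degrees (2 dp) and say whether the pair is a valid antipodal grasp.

δ = 17.64°, valid

α = atan 0.55 = 28.81°;  2α = 57.62°
edge 0: e_0 = (+2.71, +1.76);  n_0 = (+0.5447, -0.8387)
edge 4: e_4 = (-1.31, -0.36);  n_4 = (-0.2650, +0.9643)
∠(n_0, n_4) = 162.36°
δ = |180° − 162.36°| = 17.64°
17.64° ≤ 2α = 57.62°  →  valid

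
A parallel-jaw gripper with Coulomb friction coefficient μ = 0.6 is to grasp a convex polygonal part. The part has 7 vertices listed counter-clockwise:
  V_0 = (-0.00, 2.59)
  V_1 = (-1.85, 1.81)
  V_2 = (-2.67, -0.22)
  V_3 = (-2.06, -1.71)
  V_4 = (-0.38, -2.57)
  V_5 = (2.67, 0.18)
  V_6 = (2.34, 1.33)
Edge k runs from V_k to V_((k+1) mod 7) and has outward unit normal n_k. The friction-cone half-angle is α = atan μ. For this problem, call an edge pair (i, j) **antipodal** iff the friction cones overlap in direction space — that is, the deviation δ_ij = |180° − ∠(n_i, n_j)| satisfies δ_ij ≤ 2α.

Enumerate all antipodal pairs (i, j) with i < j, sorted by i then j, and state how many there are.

count = 8; pairs: (0,3), (0,4), (1,4), (1,5), (2,5), (2,6), (3,5), (3,6)

α = atan 0.6 = 30.96°;  2α = 61.93°
n_0 = (-0.3885, +0.9214)
n_1 = (-0.9272, +0.3745)
n_2 = (-0.9254, -0.3789)
n_3 = (-0.4557, -0.8901)
n_4 = (+0.6696, -0.7427)
n_5 = (+0.9612, +0.2758)
n_6 = (+0.4741, +0.8805)
  (0,1): δ = 134.86°  ·
  (0,2): δ = 90.60°  ·
  (0,3): δ = 49.97°  ✓
  (0,4): δ = 19.18°  ✓
  (0,5): δ = 83.15°  ·
  (0,6): δ = 128.84°  ·
  (1,2): δ = 135.74°  ·
  (1,3): δ = 95.11°  ·
  (1,4): δ = 25.97°  ✓
  (1,5): δ = 38.01°  ✓
  (1,6): δ = 83.70°  ·
  (2,3): δ = 139.37°  ·
  (2,4): δ = 70.22°  ·
  (2,5): δ = 6.25°  ✓
  (2,6): δ = 39.44°  ✓
  (3,4): δ = 110.85°  ·
  (3,5): δ = 46.88°  ✓
  (3,6): δ = 1.19°  ✓
  (4,5): δ = 116.03°  ·
  (4,6): δ = 70.34°  ·
  (5,6): δ = 134.31°  ·
antipodal pairs: 8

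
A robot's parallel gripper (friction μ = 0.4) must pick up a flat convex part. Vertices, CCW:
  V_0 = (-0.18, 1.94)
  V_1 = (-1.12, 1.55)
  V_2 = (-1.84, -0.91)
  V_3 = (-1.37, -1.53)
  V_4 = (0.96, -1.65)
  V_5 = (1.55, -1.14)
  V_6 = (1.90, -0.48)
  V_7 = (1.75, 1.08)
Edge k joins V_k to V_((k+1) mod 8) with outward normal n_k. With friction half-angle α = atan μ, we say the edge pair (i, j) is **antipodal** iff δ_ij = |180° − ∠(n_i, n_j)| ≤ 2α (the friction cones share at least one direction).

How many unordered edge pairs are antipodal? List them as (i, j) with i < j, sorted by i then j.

count = 9; pairs: (0,3), (0,4), (0,5), (1,4), (1,5), (1,6), (2,6), (2,7), (3,7)

α = atan 0.4 = 21.80°;  2α = 43.60°
n_0 = (-0.3832, +0.9237)
n_1 = (-0.9597, +0.2809)
n_2 = (-0.7969, -0.6041)
n_3 = (-0.0514, -0.9987)
n_4 = (+0.6540, -0.7565)
n_5 = (+0.8835, -0.4685)
n_6 = (+0.9954, +0.0957)
n_7 = (+0.4070, +0.9134)
  (0,1): δ = 128.85°  ·
  (0,2): δ = 75.37°  ·
  (0,3): δ = 25.48°  ✓
  (0,4): δ = 18.31°  ✓
  (0,5): δ = 39.53°  ✓
  (0,6): δ = 72.96°  ·
  (0,7): δ = 133.45°  ·
  (1,2): δ = 126.52°  ·
  (1,3): δ = 76.63°  ·
  (1,4): δ = 32.85°  ✓
  (1,5): δ = 11.62°  ✓
  (1,6): δ = 21.81°  ✓
  (1,7): δ = 82.30°  ·
  (2,3): δ = 130.11°  ·
  (2,4): δ = 86.32°  ·
  (2,5): δ = 65.10°  ·
  (2,6): δ = 31.67°  ✓
  (2,7): δ = 28.82°  ✓
  (3,4): δ = 136.21°  ·
  (3,5): δ = 114.99°  ·
  (3,6): δ = 81.56°  ·
  (3,7): δ = 21.07°  ✓
  (4,5): δ = 158.78°  ·
  (4,6): δ = 125.35°  ·
  (4,7): δ = 64.86°  ·
  (5,6): δ = 146.57°  ·
  (5,7): δ = 86.08°  ·
  (6,7): δ = 119.51°  ·
antipodal pairs: 9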